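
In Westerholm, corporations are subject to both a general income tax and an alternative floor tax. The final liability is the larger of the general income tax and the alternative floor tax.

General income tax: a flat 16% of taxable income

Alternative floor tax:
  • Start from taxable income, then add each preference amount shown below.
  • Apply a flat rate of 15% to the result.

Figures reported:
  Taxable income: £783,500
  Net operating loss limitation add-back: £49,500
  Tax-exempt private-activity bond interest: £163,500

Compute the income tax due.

Alternative floor tax:
  Adjusted income: £783,500 + £49,500 + £163,500 = £996,500
  £996,500 × 15% = £149,475

General income tax:
  £783,500 × 16% = £125,360

£149,475 > £125,360, so the alternative floor tax is the binding amount.

£149,475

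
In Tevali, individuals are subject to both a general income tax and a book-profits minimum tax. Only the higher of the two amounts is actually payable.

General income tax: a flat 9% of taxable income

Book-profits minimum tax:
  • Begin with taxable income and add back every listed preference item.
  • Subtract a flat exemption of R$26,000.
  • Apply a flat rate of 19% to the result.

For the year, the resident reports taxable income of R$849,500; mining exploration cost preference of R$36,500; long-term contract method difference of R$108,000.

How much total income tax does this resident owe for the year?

Book-profits minimum tax:
  Adjusted income: R$849,500 + R$36,500 + R$108,000 = R$994,000
  Less exemption R$26,000 → base R$968,000
  R$968,000 × 19% = R$183,920

General income tax:
  R$849,500 × 9% = R$76,455

R$183,920 > R$76,455, so the book-profits minimum tax is the binding amount.

R$183,920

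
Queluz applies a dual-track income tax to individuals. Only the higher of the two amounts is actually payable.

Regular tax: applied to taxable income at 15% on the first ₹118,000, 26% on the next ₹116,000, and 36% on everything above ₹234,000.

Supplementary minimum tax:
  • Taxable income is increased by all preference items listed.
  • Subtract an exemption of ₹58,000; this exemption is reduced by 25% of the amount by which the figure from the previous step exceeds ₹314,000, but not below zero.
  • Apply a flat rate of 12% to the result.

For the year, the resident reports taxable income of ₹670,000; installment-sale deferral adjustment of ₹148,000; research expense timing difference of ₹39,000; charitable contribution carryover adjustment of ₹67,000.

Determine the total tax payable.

₹204,820

Regular tax:
  ₹118,000 × 15% = ₹17,700
  ₹116,000 × 26% = ₹30,160
  ₹436,000 × 36% = ₹156,960
  → ₹204,820

Supplementary minimum tax:
  Adjusted income: ₹670,000 + ₹148,000 + ₹39,000 + ₹67,000 = ₹924,000
  Exemption: 25% × (₹924,000 − ₹314,000) = ₹152,500 ≥ ₹58,000, so the exemption is fully phased out
  Base: ₹924,000 − ₹0 = ₹924,000
  ₹924,000 × 12% = ₹110,880

₹204,820 > ₹110,880, so the regular tax governs.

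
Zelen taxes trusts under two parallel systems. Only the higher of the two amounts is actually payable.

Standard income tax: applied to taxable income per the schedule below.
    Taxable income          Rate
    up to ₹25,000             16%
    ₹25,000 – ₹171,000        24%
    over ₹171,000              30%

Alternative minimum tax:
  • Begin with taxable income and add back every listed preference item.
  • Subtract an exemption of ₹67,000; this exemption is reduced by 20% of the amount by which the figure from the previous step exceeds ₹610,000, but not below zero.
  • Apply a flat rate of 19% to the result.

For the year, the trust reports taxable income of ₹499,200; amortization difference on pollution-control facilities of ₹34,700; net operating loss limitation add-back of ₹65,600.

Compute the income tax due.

₹137,500

Standard income tax:
  ₹25,000 × 16% = ₹4,000
  ₹146,000 × 24% = ₹35,040
  ₹328,200 × 30% = ₹98,460
  → ₹137,500

Alternative minimum tax:
  Adjusted income: ₹499,200 + ₹34,700 + ₹65,600 = ₹599,500
  Exemption: ₹599,500 ≤ ₹610,000, so full ₹67,000 applies
  Base: ₹599,500 − ₹67,000 = ₹532,500
  ₹532,500 × 19% = ₹101,175

₹137,500 > ₹101,175, so the standard income tax governs.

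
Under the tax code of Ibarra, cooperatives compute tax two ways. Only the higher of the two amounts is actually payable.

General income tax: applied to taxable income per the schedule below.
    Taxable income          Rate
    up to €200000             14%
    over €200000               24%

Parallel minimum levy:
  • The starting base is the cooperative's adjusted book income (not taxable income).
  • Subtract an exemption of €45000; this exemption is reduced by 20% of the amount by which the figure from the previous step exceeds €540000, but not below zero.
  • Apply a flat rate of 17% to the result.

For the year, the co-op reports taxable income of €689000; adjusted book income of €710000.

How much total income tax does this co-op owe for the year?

€145360

General income tax:
  €200000 × 14% = €28000
  €489000 × 24% = €117360
  → €145360

Parallel minimum levy:
  Base (adjusted book income): €710000
  Exemption: €45000 − 20% × (€710000 − €540000) = €45000 − €34000 = €11000
  Base: €710000 − €11000 = €699000
  €699000 × 17% = €118830

€145360 > €118830, so the general income tax governs.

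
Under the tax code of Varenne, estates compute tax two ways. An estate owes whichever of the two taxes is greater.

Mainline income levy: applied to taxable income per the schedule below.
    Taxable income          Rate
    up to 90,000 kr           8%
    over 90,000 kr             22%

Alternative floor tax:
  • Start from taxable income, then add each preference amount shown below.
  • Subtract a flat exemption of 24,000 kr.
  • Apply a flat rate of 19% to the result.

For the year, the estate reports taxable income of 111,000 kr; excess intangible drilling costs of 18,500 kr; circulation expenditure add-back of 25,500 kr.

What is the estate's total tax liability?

Mainline income levy:
  90,000 kr × 8% = 7,200 kr
  21,000 kr × 22% = 4,620 kr
  → 11,820 kr

Alternative floor tax:
  Adjusted income: 111,000 kr + 18,500 kr + 25,500 kr = 155,000 kr
  Less exemption 24,000 kr → base 131,000 kr
  131,000 kr × 19% = 24,890 kr

24,890 kr > 11,820 kr, so the alternative floor tax is the binding amount.

24,890 kr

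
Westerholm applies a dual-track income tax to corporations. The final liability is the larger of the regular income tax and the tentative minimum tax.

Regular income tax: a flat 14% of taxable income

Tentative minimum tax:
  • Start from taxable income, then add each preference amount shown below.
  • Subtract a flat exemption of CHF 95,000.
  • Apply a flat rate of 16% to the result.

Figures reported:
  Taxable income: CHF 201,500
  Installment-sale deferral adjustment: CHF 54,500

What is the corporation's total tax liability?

Tentative minimum tax:
  Adjusted income: CHF 201,500 + CHF 54,500 = CHF 256,000
  Less exemption CHF 95,000 → base CHF 161,000
  CHF 161,000 × 16% = CHF 25,760

Regular income tax:
  CHF 201,500 × 14% = CHF 28,210

CHF 28,210 > CHF 25,760, so the regular income tax governs.

CHF 28,210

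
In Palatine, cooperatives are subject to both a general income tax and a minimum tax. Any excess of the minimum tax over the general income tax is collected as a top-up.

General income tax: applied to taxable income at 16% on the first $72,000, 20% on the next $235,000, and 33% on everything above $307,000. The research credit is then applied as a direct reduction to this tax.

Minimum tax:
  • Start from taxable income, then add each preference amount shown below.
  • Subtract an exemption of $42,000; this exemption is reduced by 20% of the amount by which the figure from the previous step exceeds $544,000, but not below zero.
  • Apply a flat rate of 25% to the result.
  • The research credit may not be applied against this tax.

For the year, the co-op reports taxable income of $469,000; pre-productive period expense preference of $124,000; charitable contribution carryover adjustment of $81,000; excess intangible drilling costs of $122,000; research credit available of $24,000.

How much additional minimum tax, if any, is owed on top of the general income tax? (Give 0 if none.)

General income tax:
  $72,000 × 16% = $11,520
  $235,000 × 20% = $47,000
  $162,000 × 33% = $53,460
  → $111,980
  Less research credit $24,000 → $87,980

Minimum tax:
  Adjusted income: $469,000 + $124,000 + $81,000 + $122,000 = $796,000
  Exemption: 20% × ($796,000 − $544,000) = $50,400 ≥ $42,000, so the exemption is fully phased out
  Base: $796,000 − $0 = $796,000
  $796,000 × 25% = $199,000

Excess of minimum tax over general income tax: $199,000 − $87,980 = $111,020.

$111,020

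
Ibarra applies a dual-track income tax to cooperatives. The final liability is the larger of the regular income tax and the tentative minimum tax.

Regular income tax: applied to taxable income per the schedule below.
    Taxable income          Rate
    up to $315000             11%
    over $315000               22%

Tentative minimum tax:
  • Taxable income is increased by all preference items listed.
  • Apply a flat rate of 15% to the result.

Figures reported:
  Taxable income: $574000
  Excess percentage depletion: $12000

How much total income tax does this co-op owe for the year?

$91630

Regular income tax:
  $315000 × 11% = $34650
  $259000 × 22% = $56980
  → $91630

Tentative minimum tax:
  Adjusted income: $574000 + $12000 = $586000
  $586000 × 15% = $87900

$91630 > $87900, so the regular income tax governs.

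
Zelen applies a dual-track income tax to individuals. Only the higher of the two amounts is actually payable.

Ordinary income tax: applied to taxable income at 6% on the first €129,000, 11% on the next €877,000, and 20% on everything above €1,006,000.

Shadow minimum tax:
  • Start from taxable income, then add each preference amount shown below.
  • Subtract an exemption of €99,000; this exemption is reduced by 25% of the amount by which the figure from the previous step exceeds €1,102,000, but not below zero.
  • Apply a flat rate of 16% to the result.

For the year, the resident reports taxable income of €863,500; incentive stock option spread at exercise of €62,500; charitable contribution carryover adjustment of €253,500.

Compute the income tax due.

€175,980

Shadow minimum tax:
  Adjusted income: €863,500 + €62,500 + €253,500 = €1,179,500
  Exemption: €99,000 − 25% × (€1,179,500 − €1,102,000) = €99,000 − €19,375 = €79,625
  Base: €1,179,500 − €79,625 = €1,099,875
  €1,099,875 × 16% = €175,980

Ordinary income tax:
  €129,000 × 6% = €7,740
  €734,500 × 11% = €80,795
  → €88,535

€175,980 > €88,535, so the shadow minimum tax is the binding amount.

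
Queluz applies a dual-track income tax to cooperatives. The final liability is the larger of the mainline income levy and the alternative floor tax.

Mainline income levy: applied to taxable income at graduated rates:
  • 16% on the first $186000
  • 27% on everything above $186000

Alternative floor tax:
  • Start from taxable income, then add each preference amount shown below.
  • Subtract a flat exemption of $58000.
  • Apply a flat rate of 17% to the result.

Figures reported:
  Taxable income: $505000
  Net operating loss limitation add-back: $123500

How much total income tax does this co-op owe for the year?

Mainline income levy:
  $186000 × 16% = $29760
  $319000 × 27% = $86130
  → $115890

Alternative floor tax:
  Adjusted income: $505000 + $123500 = $628500
  Less exemption $58000 → base $570500
  $570500 × 17% = $96985

$115890 > $96985, so the mainline income levy governs.

$115890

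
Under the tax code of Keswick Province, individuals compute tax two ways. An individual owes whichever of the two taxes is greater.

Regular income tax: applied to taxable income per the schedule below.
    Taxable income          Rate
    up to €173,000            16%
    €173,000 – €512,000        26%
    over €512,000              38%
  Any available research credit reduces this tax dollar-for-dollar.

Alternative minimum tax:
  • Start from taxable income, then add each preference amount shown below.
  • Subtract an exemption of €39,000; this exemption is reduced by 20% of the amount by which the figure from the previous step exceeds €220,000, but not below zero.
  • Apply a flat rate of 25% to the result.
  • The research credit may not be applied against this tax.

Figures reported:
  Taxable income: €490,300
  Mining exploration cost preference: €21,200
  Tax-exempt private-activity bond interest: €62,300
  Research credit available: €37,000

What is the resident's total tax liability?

€143,450

Alternative minimum tax:
  Adjusted income: €490,300 + €21,200 + €62,300 = €573,800
  Exemption: 20% × (€573,800 − €220,000) = €70,760 ≥ €39,000, so the exemption is fully phased out
  Base: €573,800 − €0 = €573,800
  €573,800 × 25% = €143,450

Regular income tax:
  €173,000 × 16% = €27,680
  €317,300 × 26% = €82,498
  → €110,178
  Less research credit €37,000 → €73,178

€143,450 > €73,178, so the alternative minimum tax is the binding amount.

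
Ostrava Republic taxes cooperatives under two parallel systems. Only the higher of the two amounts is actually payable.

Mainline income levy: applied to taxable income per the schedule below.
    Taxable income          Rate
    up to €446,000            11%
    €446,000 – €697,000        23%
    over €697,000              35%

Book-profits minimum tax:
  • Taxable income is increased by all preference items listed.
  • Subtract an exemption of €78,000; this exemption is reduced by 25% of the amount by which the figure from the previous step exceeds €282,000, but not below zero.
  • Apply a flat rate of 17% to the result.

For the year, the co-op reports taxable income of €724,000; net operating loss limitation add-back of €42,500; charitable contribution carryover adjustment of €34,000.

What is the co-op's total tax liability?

Book-profits minimum tax:
  Adjusted income: €724,000 + €42,500 + €34,000 = €800,500
  Exemption: 25% × (€800,500 − €282,000) = €129,625 ≥ €78,000, so the exemption is fully phased out
  Base: €800,500 − €0 = €800,500
  €800,500 × 17% = €136,085

Mainline income levy:
  €446,000 × 11% = €49,060
  €251,000 × 23% = €57,730
  €27,000 × 35% = €9,450
  → €116,240

€136,085 > €116,240, so the book-profits minimum tax is the binding amount.

€136,085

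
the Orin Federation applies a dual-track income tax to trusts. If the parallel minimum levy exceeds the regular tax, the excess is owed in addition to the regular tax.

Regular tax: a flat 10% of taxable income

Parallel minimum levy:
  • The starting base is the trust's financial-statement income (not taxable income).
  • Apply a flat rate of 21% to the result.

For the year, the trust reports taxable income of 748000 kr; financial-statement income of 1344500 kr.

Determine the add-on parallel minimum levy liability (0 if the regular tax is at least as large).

207545 kr

Parallel minimum levy:
  Base (financial-statement income): 1344500 kr
  1344500 kr × 21% = 282345 kr

Regular tax:
  748000 kr × 10% = 74800 kr

Excess of parallel minimum levy over regular tax: 282345 kr − 74800 kr = 207545 kr.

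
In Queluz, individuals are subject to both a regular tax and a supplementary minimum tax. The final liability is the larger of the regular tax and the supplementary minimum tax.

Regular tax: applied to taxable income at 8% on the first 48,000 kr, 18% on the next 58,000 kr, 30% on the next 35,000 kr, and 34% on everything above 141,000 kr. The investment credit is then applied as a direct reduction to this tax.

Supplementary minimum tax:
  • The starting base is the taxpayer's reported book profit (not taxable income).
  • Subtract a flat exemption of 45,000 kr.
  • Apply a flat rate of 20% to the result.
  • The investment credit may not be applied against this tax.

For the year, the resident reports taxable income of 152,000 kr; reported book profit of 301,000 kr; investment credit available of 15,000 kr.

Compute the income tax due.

Regular tax:
  48,000 kr × 8% = 3,840 kr
  58,000 kr × 18% = 10,440 kr
  35,000 kr × 30% = 10,500 kr
  11,000 kr × 34% = 3,740 kr
  → 28,520 kr
  Less investment credit 15,000 kr → 13,520 kr

Supplementary minimum tax:
  Base (reported book profit): 301,000 kr
  Less exemption 45,000 kr → base 256,000 kr
  256,000 kr × 20% = 51,200 kr

51,200 kr > 13,520 kr, so the supplementary minimum tax is the binding amount.

51,200 kr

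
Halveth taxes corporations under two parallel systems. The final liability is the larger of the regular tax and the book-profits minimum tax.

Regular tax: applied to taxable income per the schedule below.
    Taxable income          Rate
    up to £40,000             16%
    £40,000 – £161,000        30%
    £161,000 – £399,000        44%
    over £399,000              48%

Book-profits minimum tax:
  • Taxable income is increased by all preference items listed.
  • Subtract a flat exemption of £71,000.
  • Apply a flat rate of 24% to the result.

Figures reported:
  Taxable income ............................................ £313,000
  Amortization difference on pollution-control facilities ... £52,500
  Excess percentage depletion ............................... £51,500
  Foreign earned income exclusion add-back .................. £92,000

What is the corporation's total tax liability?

Regular tax:
  £40,000 × 16% = £6,400
  £121,000 × 30% = £36,300
  £152,000 × 44% = £66,880
  → £109,580

Book-profits minimum tax:
  Adjusted income: £313,000 + £52,500 + £51,500 + £92,000 = £509,000
  Less exemption £71,000 → base £438,000
  £438,000 × 24% = £105,120

£109,580 > £105,120, so the regular tax governs.

£109,580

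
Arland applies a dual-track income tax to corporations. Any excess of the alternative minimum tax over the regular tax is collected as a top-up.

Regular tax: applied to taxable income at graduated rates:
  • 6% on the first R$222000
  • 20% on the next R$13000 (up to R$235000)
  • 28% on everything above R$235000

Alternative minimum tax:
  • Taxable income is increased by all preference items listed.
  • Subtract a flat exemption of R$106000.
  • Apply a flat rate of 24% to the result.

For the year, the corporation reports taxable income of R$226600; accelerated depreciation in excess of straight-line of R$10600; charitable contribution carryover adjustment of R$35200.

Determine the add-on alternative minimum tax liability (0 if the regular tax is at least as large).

R$25696

Regular tax:
  R$222000 × 6% = R$13320
  R$4600 × 20% = R$920
  → R$14240

Alternative minimum tax:
  Adjusted income: R$226600 + R$10600 + R$35200 = R$272400
  Less exemption R$106000 → base R$166400
  R$166400 × 24% = R$39936

Excess of alternative minimum tax over regular tax: R$39936 − R$14240 = R$25696.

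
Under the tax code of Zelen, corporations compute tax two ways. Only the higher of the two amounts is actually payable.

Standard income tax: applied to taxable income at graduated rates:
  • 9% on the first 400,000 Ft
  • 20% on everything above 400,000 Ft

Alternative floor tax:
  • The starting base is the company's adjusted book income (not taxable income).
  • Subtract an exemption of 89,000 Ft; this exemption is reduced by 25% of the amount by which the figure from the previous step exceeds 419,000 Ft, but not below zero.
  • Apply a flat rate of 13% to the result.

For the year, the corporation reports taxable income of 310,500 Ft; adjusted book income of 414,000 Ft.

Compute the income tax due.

Alternative floor tax:
  Base (adjusted book income): 414,000 Ft
  Exemption: 414,000 Ft ≤ 419,000 Ft, so full 89,000 Ft applies
  Base: 414,000 Ft − 89,000 Ft = 325,000 Ft
  325,000 Ft × 13% = 42,250 Ft

Standard income tax:
  310,500 Ft × 9% = 27,945 Ft

42,250 Ft > 27,945 Ft, so the alternative floor tax is the binding amount.

42,250 Ft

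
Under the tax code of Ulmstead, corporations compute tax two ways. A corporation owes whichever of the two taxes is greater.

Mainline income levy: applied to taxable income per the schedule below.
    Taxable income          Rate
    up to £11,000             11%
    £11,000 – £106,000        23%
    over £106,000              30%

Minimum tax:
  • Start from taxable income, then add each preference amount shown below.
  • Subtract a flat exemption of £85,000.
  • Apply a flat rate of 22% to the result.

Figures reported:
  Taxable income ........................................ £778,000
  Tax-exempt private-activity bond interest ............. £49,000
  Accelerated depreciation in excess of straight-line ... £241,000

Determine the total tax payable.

Mainline income levy:
  £11,000 × 11% = £1,210
  £95,000 × 23% = £21,850
  £672,000 × 30% = £201,600
  → £224,660

Minimum tax:
  Adjusted income: £778,000 + £49,000 + £241,000 = £1,068,000
  Less exemption £85,000 → base £983,000
  £983,000 × 22% = £216,260

£224,660 > £216,260, so the mainline income levy governs.

£224,660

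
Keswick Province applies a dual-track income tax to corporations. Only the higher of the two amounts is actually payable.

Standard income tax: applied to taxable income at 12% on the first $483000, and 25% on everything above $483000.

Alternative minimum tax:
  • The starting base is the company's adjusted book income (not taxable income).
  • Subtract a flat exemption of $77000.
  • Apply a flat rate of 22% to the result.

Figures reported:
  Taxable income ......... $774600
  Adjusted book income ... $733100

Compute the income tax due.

$144342

Alternative minimum tax:
  Base (adjusted book income): $733100
  Less exemption $77000 → base $656100
  $656100 × 22% = $144342

Standard income tax:
  $483000 × 12% = $57960
  $291600 × 25% = $72900
  → $130860

$144342 > $130860, so the alternative minimum tax is the binding amount.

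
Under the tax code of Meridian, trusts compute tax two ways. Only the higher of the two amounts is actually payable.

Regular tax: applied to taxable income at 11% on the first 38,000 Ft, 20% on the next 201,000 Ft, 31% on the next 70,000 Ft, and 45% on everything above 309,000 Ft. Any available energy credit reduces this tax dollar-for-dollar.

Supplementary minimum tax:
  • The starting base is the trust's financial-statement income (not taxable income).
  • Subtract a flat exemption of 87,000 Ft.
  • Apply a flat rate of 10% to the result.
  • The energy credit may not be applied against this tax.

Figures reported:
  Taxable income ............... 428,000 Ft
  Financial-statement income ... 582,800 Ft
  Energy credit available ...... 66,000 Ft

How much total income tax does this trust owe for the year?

Supplementary minimum tax:
  Base (financial-statement income): 582,800 Ft
  Less exemption 87,000 Ft → base 495,800 Ft
  495,800 Ft × 10% = 49,580 Ft

Regular tax:
  38,000 Ft × 11% = 4,180 Ft
  201,000 Ft × 20% = 40,200 Ft
  70,000 Ft × 31% = 21,700 Ft
  119,000 Ft × 45% = 53,550 Ft
  → 119,630 Ft
  Less energy credit 66,000 Ft → 53,630 Ft

53,630 Ft > 49,580 Ft, so the regular tax governs.

53,630 Ft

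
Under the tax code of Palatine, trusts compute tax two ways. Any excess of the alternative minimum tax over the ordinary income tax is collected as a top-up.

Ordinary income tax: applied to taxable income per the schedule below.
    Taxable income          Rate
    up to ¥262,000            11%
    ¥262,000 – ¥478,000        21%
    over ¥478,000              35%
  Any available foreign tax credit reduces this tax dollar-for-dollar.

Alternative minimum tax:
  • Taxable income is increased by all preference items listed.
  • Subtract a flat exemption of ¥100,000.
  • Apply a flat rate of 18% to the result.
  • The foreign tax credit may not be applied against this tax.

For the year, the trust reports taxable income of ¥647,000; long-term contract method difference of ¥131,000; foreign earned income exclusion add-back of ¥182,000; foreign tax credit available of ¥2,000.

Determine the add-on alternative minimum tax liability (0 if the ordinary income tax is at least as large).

¥23,470

Ordinary income tax:
  ¥262,000 × 11% = ¥28,820
  ¥216,000 × 21% = ¥45,360
  ¥169,000 × 35% = ¥59,150
  → ¥133,330
  Less foreign tax credit ¥2,000 → ¥131,330

Alternative minimum tax:
  Adjusted income: ¥647,000 + ¥131,000 + ¥182,000 = ¥960,000
  Less exemption ¥100,000 → base ¥860,000
  ¥860,000 × 18% = ¥154,800

Excess of alternative minimum tax over ordinary income tax: ¥154,800 − ¥131,330 = ¥23,470.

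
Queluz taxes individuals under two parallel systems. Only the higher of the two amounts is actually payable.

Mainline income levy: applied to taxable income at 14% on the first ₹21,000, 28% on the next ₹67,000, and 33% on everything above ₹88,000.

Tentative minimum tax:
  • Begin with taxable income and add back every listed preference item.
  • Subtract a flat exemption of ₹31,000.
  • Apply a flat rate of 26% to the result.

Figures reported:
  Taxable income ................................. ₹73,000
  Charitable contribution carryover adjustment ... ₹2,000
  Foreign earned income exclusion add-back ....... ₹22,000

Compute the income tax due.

Mainline income levy:
  ₹21,000 × 14% = ₹2,940
  ₹52,000 × 28% = ₹14,560
  → ₹17,500

Tentative minimum tax:
  Adjusted income: ₹73,000 + ₹2,000 + ₹22,000 = ₹97,000
  Less exemption ₹31,000 → base ₹66,000
  ₹66,000 × 26% = ₹17,160

₹17,500 > ₹17,160, so the mainline income levy governs.

₹17,500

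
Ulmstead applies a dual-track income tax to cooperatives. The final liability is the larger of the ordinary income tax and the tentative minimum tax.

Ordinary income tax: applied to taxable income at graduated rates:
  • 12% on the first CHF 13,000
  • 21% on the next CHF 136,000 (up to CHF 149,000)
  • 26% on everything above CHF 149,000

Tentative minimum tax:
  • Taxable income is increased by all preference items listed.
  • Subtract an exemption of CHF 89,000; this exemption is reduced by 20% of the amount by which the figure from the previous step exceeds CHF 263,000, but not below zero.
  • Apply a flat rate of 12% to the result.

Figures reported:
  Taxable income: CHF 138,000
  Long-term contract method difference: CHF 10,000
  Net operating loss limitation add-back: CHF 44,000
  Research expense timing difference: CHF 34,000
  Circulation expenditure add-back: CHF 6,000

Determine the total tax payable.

Tentative minimum tax:
  Adjusted income: CHF 138,000 + CHF 10,000 + CHF 44,000 + CHF 34,000 + CHF 6,000 = CHF 232,000
  Exemption: CHF 232,000 ≤ CHF 263,000, so full CHF 89,000 applies
  Base: CHF 232,000 − CHF 89,000 = CHF 143,000
  CHF 143,000 × 12% = CHF 17,160

Ordinary income tax:
  CHF 13,000 × 12% = CHF 1,560
  CHF 125,000 × 21% = CHF 26,250
  → CHF 27,810

CHF 27,810 > CHF 17,160, so the ordinary income tax governs.

CHF 27,810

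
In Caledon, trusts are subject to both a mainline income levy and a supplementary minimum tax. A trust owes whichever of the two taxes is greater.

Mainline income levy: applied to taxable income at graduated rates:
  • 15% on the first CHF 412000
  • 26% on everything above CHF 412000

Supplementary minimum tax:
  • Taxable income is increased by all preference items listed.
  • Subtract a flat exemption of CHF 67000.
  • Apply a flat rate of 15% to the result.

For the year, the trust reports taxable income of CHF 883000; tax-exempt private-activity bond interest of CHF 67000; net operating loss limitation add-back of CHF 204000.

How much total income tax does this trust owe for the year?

Mainline income levy:
  CHF 412000 × 15% = CHF 61800
  CHF 471000 × 26% = CHF 122460
  → CHF 184260

Supplementary minimum tax:
  Adjusted income: CHF 883000 + CHF 67000 + CHF 204000 = CHF 1154000
  Less exemption CHF 67000 → base CHF 1087000
  CHF 1087000 × 15% = CHF 163050

CHF 184260 > CHF 163050, so the mainline income levy governs.

CHF 184260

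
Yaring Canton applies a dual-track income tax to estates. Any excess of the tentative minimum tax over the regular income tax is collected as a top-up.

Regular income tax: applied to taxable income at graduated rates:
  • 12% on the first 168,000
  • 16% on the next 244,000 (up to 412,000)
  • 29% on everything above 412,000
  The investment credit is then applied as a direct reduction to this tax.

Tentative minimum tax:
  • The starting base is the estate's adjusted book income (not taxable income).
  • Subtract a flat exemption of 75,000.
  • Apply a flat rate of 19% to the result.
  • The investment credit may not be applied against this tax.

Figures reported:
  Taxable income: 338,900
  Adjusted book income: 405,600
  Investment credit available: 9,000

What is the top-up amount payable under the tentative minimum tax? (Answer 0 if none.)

Tentative minimum tax:
  Base (adjusted book income): 405,600
  Less exemption 75,000 → base 330,600
  330,600 × 19% = 62,814

Regular income tax:
  168,000 × 12% = 20,160
  170,900 × 16% = 27,344
  → 47,504
  Less investment credit 9,000 → 38,504

Excess of tentative minimum tax over regular income tax: 62,814 − 38,504 = 24,310.

24,310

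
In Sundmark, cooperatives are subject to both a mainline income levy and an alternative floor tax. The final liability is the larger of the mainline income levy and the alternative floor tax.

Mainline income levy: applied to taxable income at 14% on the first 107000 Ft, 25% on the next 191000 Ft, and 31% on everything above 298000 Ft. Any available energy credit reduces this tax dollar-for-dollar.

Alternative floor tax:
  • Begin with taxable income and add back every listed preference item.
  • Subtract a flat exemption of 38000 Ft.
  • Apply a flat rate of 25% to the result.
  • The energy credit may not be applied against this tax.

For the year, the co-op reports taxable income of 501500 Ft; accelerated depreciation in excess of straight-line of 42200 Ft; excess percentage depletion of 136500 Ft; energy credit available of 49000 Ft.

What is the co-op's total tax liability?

Alternative floor tax:
  Adjusted income: 501500 Ft + 42200 Ft + 136500 Ft = 680200 Ft
  Less exemption 38000 Ft → base 642200 Ft
  642200 Ft × 25% = 160550 Ft

Mainline income levy:
  107000 Ft × 14% = 14980 Ft
  191000 Ft × 25% = 47750 Ft
  203500 Ft × 31% = 63085 Ft
  → 125815 Ft
  Less energy credit 49000 Ft → 76815 Ft

160550 Ft > 76815 Ft, so the alternative floor tax is the binding amount.

160550 Ft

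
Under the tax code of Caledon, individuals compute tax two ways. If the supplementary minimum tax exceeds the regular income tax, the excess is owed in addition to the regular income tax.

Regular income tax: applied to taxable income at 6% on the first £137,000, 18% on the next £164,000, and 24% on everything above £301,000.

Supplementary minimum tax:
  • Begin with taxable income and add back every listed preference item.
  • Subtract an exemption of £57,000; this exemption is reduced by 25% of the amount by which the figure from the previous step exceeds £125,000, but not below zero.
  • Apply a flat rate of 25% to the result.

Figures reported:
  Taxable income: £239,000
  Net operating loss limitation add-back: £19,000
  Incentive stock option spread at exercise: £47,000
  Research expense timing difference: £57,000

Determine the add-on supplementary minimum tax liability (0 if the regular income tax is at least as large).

Regular income tax:
  £137,000 × 6% = £8,220
  £102,000 × 18% = £18,360
  → £26,580

Supplementary minimum tax:
  Adjusted income: £239,000 + £19,000 + £47,000 + £57,000 = £362,000
  Exemption: 25% × (£362,000 − £125,000) = £59,250 ≥ £57,000, so the exemption is fully phased out
  Base: £362,000 − £0 = £362,000
  £362,000 × 25% = £90,500

Excess of supplementary minimum tax over regular income tax: £90,500 − £26,580 = £63,920.

£63,920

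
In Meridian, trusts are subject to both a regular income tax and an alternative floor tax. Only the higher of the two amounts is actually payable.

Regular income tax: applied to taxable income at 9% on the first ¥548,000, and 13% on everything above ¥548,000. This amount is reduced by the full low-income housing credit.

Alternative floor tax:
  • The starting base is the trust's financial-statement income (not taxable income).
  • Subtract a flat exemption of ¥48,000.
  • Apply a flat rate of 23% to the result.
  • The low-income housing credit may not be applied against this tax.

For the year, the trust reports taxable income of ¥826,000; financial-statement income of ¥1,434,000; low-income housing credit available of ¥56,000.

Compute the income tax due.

¥318,780

Alternative floor tax:
  Base (financial-statement income): ¥1,434,000
  Less exemption ¥48,000 → base ¥1,386,000
  ¥1,386,000 × 23% = ¥318,780

Regular income tax:
  ¥548,000 × 9% = ¥49,320
  ¥278,000 × 13% = ¥36,140
  → ¥85,460
  Less low-income housing credit ¥56,000 → ¥29,460

¥318,780 > ¥29,460, so the alternative floor tax is the binding amount.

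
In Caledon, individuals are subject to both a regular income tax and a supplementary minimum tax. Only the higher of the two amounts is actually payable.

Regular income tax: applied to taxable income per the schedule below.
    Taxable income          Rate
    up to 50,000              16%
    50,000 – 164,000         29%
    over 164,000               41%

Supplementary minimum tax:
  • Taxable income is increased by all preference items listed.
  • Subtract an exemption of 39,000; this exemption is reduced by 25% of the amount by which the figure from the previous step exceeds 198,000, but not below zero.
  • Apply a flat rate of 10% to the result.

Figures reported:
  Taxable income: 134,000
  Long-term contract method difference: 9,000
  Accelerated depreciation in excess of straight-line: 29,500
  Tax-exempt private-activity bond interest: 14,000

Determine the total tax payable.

Supplementary minimum tax:
  Adjusted income: 134,000 + 9,000 + 29,500 + 14,000 = 186,500
  Exemption: 186,500 ≤ 198,000, so full 39,000 applies
  Base: 186,500 − 39,000 = 147,500
  147,500 × 10% = 14,750

Regular income tax:
  50,000 × 16% = 8,000
  84,000 × 29% = 24,360
  → 32,360

32,360 > 14,750, so the regular income tax governs.

32,360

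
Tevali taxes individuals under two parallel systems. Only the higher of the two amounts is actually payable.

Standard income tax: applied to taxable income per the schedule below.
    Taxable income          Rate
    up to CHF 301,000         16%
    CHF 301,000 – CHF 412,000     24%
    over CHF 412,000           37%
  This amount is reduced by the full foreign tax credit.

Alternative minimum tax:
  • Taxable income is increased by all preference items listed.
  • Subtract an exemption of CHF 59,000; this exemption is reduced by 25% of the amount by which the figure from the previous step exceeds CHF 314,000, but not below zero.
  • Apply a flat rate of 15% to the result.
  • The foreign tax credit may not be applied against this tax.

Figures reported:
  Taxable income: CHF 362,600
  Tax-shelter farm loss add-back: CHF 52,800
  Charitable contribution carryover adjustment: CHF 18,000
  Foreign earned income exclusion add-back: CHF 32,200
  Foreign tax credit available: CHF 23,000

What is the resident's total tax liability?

Alternative minimum tax:
  Adjusted income: CHF 362,600 + CHF 52,800 + CHF 18,000 + CHF 32,200 = CHF 465,600
  Exemption: CHF 59,000 − 25% × (CHF 465,600 − CHF 314,000) = CHF 59,000 − CHF 37,900 = CHF 21,100
  Base: CHF 465,600 − CHF 21,100 = CHF 444,500
  CHF 444,500 × 15% = CHF 66,675

Standard income tax:
  CHF 301,000 × 16% = CHF 48,160
  CHF 61,600 × 24% = CHF 14,784
  → CHF 62,944
  Less foreign tax credit CHF 23,000 → CHF 39,944

CHF 66,675 > CHF 39,944, so the alternative minimum tax is the binding amount.

CHF 66,675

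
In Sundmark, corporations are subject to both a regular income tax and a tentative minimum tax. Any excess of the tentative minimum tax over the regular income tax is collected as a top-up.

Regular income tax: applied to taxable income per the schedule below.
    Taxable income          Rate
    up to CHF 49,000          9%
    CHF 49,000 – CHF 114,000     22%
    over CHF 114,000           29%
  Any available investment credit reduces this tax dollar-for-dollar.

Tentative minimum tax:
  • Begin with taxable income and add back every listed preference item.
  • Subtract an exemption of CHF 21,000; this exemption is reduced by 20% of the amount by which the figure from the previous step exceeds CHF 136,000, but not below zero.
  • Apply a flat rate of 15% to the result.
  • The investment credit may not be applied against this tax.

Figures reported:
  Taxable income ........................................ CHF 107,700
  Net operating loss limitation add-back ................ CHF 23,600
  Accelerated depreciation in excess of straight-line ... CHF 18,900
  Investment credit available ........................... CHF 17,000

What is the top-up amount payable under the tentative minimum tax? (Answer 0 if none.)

CHF 19,482

Regular income tax:
  CHF 49,000 × 9% = CHF 4,410
  CHF 58,700 × 22% = CHF 12,914
  → CHF 17,324
  Less investment credit CHF 17,000 → CHF 324

Tentative minimum tax:
  Adjusted income: CHF 107,700 + CHF 23,600 + CHF 18,900 = CHF 150,200
  Exemption: CHF 21,000 − 20% × (CHF 150,200 − CHF 136,000) = CHF 21,000 − CHF 2,840 = CHF 18,160
  Base: CHF 150,200 − CHF 18,160 = CHF 132,040
  CHF 132,040 × 15% = CHF 19,806

Excess of tentative minimum tax over regular income tax: CHF 19,806 − CHF 324 = CHF 19,482.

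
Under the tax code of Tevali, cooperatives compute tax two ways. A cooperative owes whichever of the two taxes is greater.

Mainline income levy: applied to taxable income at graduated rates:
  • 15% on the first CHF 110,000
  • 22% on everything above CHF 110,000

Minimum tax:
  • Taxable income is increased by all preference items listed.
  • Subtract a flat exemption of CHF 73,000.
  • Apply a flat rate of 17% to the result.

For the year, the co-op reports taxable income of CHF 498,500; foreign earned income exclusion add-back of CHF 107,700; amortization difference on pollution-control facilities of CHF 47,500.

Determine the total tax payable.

CHF 101,970

Minimum tax:
  Adjusted income: CHF 498,500 + CHF 107,700 + CHF 47,500 = CHF 653,700
  Less exemption CHF 73,000 → base CHF 580,700
  CHF 580,700 × 17% = CHF 98,719

Mainline income levy:
  CHF 110,000 × 15% = CHF 16,500
  CHF 388,500 × 22% = CHF 85,470
  → CHF 101,970

CHF 101,970 > CHF 98,719, so the mainline income levy governs.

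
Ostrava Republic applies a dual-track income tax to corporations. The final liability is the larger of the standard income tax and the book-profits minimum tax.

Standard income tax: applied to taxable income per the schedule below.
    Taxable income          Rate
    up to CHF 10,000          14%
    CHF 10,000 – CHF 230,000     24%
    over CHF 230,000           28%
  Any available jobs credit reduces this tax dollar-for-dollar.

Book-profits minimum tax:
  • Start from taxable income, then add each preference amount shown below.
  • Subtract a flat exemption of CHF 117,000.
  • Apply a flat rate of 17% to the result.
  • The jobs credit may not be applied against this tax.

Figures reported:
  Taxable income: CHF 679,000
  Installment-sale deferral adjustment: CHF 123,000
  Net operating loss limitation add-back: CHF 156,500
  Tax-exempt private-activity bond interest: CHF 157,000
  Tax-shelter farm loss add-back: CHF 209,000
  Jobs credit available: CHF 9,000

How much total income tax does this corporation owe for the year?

Standard income tax:
  CHF 10,000 × 14% = CHF 1,400
  CHF 220,000 × 24% = CHF 52,800
  CHF 449,000 × 28% = CHF 125,720
  → CHF 179,920
  Less jobs credit CHF 9,000 → CHF 170,920

Book-profits minimum tax:
  Adjusted income: CHF 679,000 + CHF 123,000 + CHF 156,500 + CHF 157,000 + CHF 209,000 = CHF 1,324,500
  Less exemption CHF 117,000 → base CHF 1,207,500
  CHF 1,207,500 × 17% = CHF 205,275

CHF 205,275 > CHF 170,920, so the book-profits minimum tax is the binding amount.

CHF 205,275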